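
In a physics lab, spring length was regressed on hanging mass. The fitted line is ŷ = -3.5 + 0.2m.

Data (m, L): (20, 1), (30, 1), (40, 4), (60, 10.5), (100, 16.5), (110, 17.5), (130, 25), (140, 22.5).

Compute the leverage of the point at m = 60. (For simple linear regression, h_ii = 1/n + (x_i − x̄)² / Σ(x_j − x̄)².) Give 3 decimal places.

m̄ = (20 + 30 + 40 + 60 + 100 + 110 + 130 + 140)/8 = 78.75
Σ(m − m̄)² = 3451.56 + 2376.56 + 1501.56 + 351.562 + 451.562 + 976.562 + 2626.56 + 3751.56 = 15487.5
h = 1/8 + (-18.75)²/15487.5 = 0.125 + 0.0226998 = 0.148

h = 0.148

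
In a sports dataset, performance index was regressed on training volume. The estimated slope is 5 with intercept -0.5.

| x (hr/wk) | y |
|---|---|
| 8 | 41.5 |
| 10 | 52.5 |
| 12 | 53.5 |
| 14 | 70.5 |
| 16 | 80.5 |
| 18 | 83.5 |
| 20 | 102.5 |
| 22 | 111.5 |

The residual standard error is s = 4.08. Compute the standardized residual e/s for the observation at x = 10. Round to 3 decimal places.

ŷ = -0.5 + 5·10 = 49.5
e = 52.5 − 49.5 = 3
e/s = 3 / 4.08 = 0.735

0.735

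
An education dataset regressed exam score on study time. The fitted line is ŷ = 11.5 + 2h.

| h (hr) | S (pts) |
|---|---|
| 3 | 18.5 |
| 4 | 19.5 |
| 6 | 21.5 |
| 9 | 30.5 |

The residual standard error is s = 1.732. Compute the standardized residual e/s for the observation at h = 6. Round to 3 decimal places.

ŷ = 11.5 + 2·6 = 23.5
e = 21.5 − 23.5 = -2
e/s = -2 / 1.732 = -1.155

-1.155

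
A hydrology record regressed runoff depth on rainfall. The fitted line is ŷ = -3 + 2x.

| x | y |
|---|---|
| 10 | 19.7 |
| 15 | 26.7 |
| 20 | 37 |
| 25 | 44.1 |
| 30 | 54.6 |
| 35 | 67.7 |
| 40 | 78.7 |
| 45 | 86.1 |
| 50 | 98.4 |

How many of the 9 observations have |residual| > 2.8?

x=10: ŷ = -3 + 2·10 = 17; e = 19.7 − 17 = 2.7
x=15: ŷ = -3 + 2·15 = 27; e = 26.7 − 27 = -0.3
x=20: ŷ = -3 + 2·20 = 37; e = 37 − 37 = 0
x=25: ŷ = -3 + 2·25 = 47; e = 44.1 − 47 = -2.9
x=30: ŷ = -3 + 2·30 = 57; e = 54.6 − 57 = -2.4
x=35: ŷ = -3 + 2·35 = 67; e = 67.7 − 67 = 0.7
x=40: ŷ = -3 + 2·40 = 77; e = 78.7 − 77 = 1.7
x=45: ŷ = -3 + 2·45 = 87; e = 86.1 − 87 = -0.9
x=50: ŷ = -3 + 2·50 = 97; e = 98.4 − 97 = 1.4
|e| > 2.8: x=25 (|e|=2.9) → 1

1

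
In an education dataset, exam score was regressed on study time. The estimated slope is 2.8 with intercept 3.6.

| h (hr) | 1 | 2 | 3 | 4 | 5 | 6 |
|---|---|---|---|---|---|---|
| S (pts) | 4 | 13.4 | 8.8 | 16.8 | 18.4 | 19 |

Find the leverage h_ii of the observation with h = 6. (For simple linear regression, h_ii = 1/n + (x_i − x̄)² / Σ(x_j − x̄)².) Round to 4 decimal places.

h̄ = (1 + 2 + 3 + 4 + 5 + 6)/6 = 3.5
Σ(h − h̄)² = 6.25 + 2.25 + 0.25 + 0.25 + 2.25 + 6.25 = 17.5
h = 1/6 + (2.5)²/17.5 = 0.166667 + 0.357143 = 0.5238

h = 0.5238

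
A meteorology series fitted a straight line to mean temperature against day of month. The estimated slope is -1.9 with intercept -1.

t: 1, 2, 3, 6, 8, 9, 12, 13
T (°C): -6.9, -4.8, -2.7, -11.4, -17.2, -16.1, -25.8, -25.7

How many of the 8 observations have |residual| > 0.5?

6

t=1: T̂ = -1 − 1.9·1 = -2.9; e = -6.9 − (-2.9) = -4
t=2: T̂ = -1 − 1.9·2 = -4.8; e = -4.8 − (-4.8) = 0
t=3: T̂ = -1 − 1.9·3 = -6.7; e = -2.7 − (-6.7) = 4
t=6: T̂ = -1 − 1.9·6 = -12.4; e = -11.4 − (-12.4) = 1
t=8: T̂ = -1 − 1.9·8 = -16.2; e = -17.2 − (-16.2) = -1
t=9: T̂ = -1 − 1.9·9 = -18.1; e = -16.1 − (-18.1) = 2
t=12: T̂ = -1 − 1.9·12 = -23.8; e = -25.8 − (-23.8) = -2
t=13: T̂ = -1 − 1.9·13 = -25.7; e = -25.7 − (-25.7) = 0
|e| > 0.5: t=1 (|e|=4), t=3 (|e|=4), t=6 (|e|=1), t=8 (|e|=1), t=9 (|e|=2), t=12 (|e|=2) → 6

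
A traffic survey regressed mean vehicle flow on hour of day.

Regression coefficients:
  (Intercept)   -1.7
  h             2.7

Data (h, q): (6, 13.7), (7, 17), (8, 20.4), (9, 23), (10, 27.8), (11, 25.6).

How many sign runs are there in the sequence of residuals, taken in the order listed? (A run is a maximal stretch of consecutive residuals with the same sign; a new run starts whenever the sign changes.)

3 runs

h=6: q̂ = -1.7 + 2.7·6 = 14.5; e = 13.7 − 14.5 = -0.8
h=7: q̂ = -1.7 + 2.7·7 = 17.2; e = 17 − 17.2 = -0.2
h=8: q̂ = -1.7 + 2.7·8 = 19.9; e = 20.4 − 19.9 = 0.5
h=9: q̂ = -1.7 + 2.7·9 = 22.6; e = 23 − 22.6 = 0.4
h=10: q̂ = -1.7 + 2.7·10 = 25.3; e = 27.8 − 25.3 = 2.5
h=11: q̂ = -1.7 + 2.7·11 = 28; e = 25.6 − 28 = -2.4
Signs: − − + + + −
Runs: −×2, +×3, −×1 → 3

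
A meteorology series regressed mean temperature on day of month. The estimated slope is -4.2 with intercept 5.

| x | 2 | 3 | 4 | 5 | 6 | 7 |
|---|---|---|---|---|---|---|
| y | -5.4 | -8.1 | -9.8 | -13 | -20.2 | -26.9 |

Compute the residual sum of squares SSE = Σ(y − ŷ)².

SSE = 23.5

x=2: ŷ = 5 − 4.2·2 = -3.4; e = -5.4 − (-3.4) = -2
x=3: ŷ = 5 − 4.2·3 = -7.6; e = -8.1 − (-7.6) = -0.5
x=4: ŷ = 5 − 4.2·4 = -11.8; e = -9.8 − (-11.8) = 2
x=5: ŷ = 5 − 4.2·5 = -16; e = -13 − (-16) = 3
x=6: ŷ = 5 − 4.2·6 = -20.2; e = -20.2 − (-20.2) = 0
x=7: ŷ = 5 − 4.2·7 = -24.4; e = -26.9 − (-24.4) = -2.5
SSE = 4 + 0.25 + 4 + 9 + 0 + 6.25 = 23.5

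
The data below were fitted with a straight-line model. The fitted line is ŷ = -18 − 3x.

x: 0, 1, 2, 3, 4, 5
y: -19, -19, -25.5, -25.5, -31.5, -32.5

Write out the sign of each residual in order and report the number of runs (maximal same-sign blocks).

6 runs

x=0: ŷ = -18 − 3·0 = -18; e = -19 − (-18) = -1
x=1: ŷ = -18 − 3·1 = -21; e = -19 − (-21) = 2
x=2: ŷ = -18 − 3·2 = -24; e = -25.5 − (-24) = -1.5
x=3: ŷ = -18 − 3·3 = -27; e = -25.5 − (-27) = 1.5
x=4: ŷ = -18 − 3·4 = -30; e = -31.5 − (-30) = -1.5
x=5: ŷ = -18 − 3·5 = -33; e = -32.5 − (-33) = 0.5
Signs: − + − + − +
Runs: −×1, +×1, −×1, +×1, −×1, +×1 → 6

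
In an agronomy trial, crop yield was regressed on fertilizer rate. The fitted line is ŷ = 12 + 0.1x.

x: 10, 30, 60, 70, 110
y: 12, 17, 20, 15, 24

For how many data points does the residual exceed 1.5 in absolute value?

3

x=10: ŷ = 12 + 0.1·10 = 13; e = 12 − 13 = -1
x=30: ŷ = 12 + 0.1·30 = 15; e = 17 − 15 = 2
x=60: ŷ = 12 + 0.1·60 = 18; e = 20 − 18 = 2
x=70: ŷ = 12 + 0.1·70 = 19; e = 15 − 19 = -4
x=110: ŷ = 12 + 0.1·110 = 23; e = 24 − 23 = 1
|e| > 1.5: x=30 (|e|=2), x=60 (|e|=2), x=70 (|e|=4) → 3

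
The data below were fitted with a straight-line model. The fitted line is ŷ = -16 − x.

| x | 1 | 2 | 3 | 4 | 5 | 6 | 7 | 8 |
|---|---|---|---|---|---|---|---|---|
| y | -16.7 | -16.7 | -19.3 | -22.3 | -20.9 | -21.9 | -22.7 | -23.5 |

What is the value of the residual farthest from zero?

x=1: ŷ = -16 − 1 = -17; r = -16.7 − (-17) = 0.3
x=2: ŷ = -16 − 2 = -18; r = -16.7 − (-18) = 1.3
x=3: ŷ = -16 − 3 = -19; r = -19.3 − (-19) = -0.3
x=4: ŷ = -16 − 4 = -20; r = -22.3 − (-20) = -2.3
x=5: ŷ = -16 − 5 = -21; r = -20.9 − (-21) = 0.1
x=6: ŷ = -16 − 6 = -22; r = -21.9 − (-22) = 0.1
x=7: ŷ = -16 − 7 = -23; r = -22.7 − (-23) = 0.3
x=8: ŷ = -16 − 8 = -24; r = -23.5 − (-24) = 0.5
Largest |r| is 2.3 at x = 4, residual -2.3.

r = -2.3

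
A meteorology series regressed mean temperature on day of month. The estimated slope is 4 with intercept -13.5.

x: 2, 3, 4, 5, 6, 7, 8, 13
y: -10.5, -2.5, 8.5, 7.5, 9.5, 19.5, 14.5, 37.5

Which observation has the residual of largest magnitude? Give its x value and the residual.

x=2: ŷ = -13.5 + 4·2 = -5.5; e = -10.5 − (-5.5) = -5
x=3: ŷ = -13.5 + 4·3 = -1.5; e = -2.5 − (-1.5) = -1
x=4: ŷ = -13.5 + 4·4 = 2.5; e = 8.5 − 2.5 = 6
x=5: ŷ = -13.5 + 4·5 = 6.5; e = 7.5 − 6.5 = 1
x=6: ŷ = -13.5 + 4·6 = 10.5; e = 9.5 − 10.5 = -1
x=7: ŷ = -13.5 + 4·7 = 14.5; e = 19.5 − 14.5 = 5
x=8: ŷ = -13.5 + 4·8 = 18.5; e = 14.5 − 18.5 = -4
x=13: ŷ = -13.5 + 4·13 = 38.5; e = 37.5 − 38.5 = -1
Largest |e| is 6 at x = 4, residual 6.

x = 4, e = 6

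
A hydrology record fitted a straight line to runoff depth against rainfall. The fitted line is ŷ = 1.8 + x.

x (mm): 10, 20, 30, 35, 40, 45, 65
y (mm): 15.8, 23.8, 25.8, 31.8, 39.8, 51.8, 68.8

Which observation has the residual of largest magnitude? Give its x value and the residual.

x = 30, e = -6

x=10: ŷ = 1.8 + 10 = 11.8; e = 15.8 − 11.8 = 4
x=20: ŷ = 1.8 + 20 = 21.8; e = 23.8 − 21.8 = 2
x=30: ŷ = 1.8 + 30 = 31.8; e = 25.8 − 31.8 = -6
x=35: ŷ = 1.8 + 35 = 36.8; e = 31.8 − 36.8 = -5
x=40: ŷ = 1.8 + 40 = 41.8; e = 39.8 − 41.8 = -2
x=45: ŷ = 1.8 + 45 = 46.8; e = 51.8 − 46.8 = 5
x=65: ŷ = 1.8 + 65 = 66.8; e = 68.8 − 66.8 = 2
Largest |e| is 6 at x = 30, residual -6.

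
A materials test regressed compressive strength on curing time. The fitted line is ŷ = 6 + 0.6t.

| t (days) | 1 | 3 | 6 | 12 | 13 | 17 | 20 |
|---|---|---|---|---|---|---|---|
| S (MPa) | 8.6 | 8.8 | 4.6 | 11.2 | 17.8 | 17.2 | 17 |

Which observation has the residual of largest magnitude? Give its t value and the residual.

t=1: ŷ = 6 + 0.6·1 = 6.6; e = 8.6 − 6.6 = 2
t=3: ŷ = 6 + 0.6·3 = 7.8; e = 8.8 − 7.8 = 1
t=6: ŷ = 6 + 0.6·6 = 9.6; e = 4.6 − 9.6 = -5
t=12: ŷ = 6 + 0.6·12 = 13.2; e = 11.2 − 13.2 = -2
t=13: ŷ = 6 + 0.6·13 = 13.8; e = 17.8 − 13.8 = 4
t=17: ŷ = 6 + 0.6·17 = 16.2; e = 17.2 − 16.2 = 1
t=20: ŷ = 6 + 0.6·20 = 18; e = 17 − 18 = -1
Largest |e| is 5 at t = 6, residual -5.

t = 6, e = -5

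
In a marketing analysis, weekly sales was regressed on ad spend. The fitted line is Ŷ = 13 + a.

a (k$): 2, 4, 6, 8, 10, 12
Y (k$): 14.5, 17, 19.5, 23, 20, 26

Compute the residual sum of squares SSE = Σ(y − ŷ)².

a=2: Ŷ = 13 + 2 = 15; r = 14.5 − 15 = -0.5
a=4: Ŷ = 13 + 4 = 17; r = 17 − 17 = 0
a=6: Ŷ = 13 + 6 = 19; r = 19.5 − 19 = 0.5
a=8: Ŷ = 13 + 8 = 21; r = 23 − 21 = 2
a=10: Ŷ = 13 + 10 = 23; r = 20 − 23 = -3
a=12: Ŷ = 13 + 12 = 25; r = 26 − 25 = 1
SSE = 0.25 + 0 + 0.25 + 4 + 9 + 1 = 14.5

SSE = 14.5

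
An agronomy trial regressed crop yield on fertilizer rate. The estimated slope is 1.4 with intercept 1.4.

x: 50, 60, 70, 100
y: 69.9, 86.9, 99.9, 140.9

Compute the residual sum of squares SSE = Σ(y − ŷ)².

SSE = 5

x=50: ŷ = 1.4 + 1.4·50 = 71.4; r = 69.9 − 71.4 = -1.5
x=60: ŷ = 1.4 + 1.4·60 = 85.4; r = 86.9 − 85.4 = 1.5
x=70: ŷ = 1.4 + 1.4·70 = 99.4; r = 99.9 − 99.4 = 0.5
x=100: ŷ = 1.4 + 1.4·100 = 141.4; r = 140.9 − 141.4 = -0.5
SSE = 2.25 + 2.25 + 0.25 + 0.25 = 5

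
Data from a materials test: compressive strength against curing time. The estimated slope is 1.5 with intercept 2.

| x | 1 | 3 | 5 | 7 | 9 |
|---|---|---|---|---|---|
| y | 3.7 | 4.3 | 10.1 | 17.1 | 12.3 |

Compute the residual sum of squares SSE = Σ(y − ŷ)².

SSE = 36.64

x=1: ŷ = 2 + 1.5·1 = 3.5; r = 3.7 − 3.5 = 0.2
x=3: ŷ = 2 + 1.5·3 = 6.5; r = 4.3 − 6.5 = -2.2
x=5: ŷ = 2 + 1.5·5 = 9.5; r = 10.1 − 9.5 = 0.6
x=7: ŷ = 2 + 1.5·7 = 12.5; r = 17.1 − 12.5 = 4.6
x=9: ŷ = 2 + 1.5·9 = 15.5; r = 12.3 − 15.5 = -3.2
SSE = 0.04 + 4.84 + 0.36 + 21.16 + 10.24 = 36.64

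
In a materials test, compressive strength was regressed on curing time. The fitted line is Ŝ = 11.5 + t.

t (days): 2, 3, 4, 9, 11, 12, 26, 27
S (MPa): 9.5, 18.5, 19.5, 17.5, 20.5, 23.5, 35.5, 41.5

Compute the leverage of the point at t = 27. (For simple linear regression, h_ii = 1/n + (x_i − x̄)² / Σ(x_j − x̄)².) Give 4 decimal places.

h = 0.4693

t̄ = (2 + 3 + 4 + 9 + 11 + 12 + 26 + 27)/8 = 11.75
Σ(t − t̄)² = 95.0625 + 76.5625 + 60.0625 + 7.5625 + 0.5625 + 0.0625 + 203.062 + 232.562 = 675.5
h = 1/8 + (15.25)²/675.5 = 0.125 + 0.344282 = 0.4693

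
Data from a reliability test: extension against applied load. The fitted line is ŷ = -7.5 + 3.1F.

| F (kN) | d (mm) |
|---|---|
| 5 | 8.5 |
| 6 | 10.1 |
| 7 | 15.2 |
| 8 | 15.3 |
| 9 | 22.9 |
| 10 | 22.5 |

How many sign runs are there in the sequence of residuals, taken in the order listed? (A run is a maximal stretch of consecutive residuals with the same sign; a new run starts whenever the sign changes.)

F=5: ŷ = -7.5 + 3.1·5 = 8; e = 8.5 − 8 = 0.5
F=6: ŷ = -7.5 + 3.1·6 = 11.1; e = 10.1 − 11.1 = -1
F=7: ŷ = -7.5 + 3.1·7 = 14.2; e = 15.2 − 14.2 = 1
F=8: ŷ = -7.5 + 3.1·8 = 17.3; e = 15.3 − 17.3 = -2
F=9: ŷ = -7.5 + 3.1·9 = 20.4; e = 22.9 − 20.4 = 2.5
F=10: ŷ = -7.5 + 3.1·10 = 23.5; e = 22.5 − 23.5 = -1
Signs: + − + − + −
Runs: +×1, −×1, +×1, −×1, +×1, −×1 → 6

6 runs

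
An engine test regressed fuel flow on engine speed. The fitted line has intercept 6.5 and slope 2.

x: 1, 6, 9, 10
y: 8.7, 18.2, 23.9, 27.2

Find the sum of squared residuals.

x=1: ŷ = 6.5 + 2·1 = 8.5; e = 8.7 − 8.5 = 0.2
x=6: ŷ = 6.5 + 2·6 = 18.5; e = 18.2 − 18.5 = -0.3
x=9: ŷ = 6.5 + 2·9 = 24.5; e = 23.9 − 24.5 = -0.6
x=10: ŷ = 6.5 + 2·10 = 26.5; e = 27.2 − 26.5 = 0.7
SSE = 0.04 + 0.09 + 0.36 + 0.49 = 0.98

SSE = 0.98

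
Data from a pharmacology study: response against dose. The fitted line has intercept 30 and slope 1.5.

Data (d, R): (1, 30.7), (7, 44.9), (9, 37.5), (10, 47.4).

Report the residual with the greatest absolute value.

e = -6

d=1: ŷ = 30 + 1.5·1 = 31.5; e = 30.7 − 31.5 = -0.8
d=7: ŷ = 30 + 1.5·7 = 40.5; e = 44.9 − 40.5 = 4.4
d=9: ŷ = 30 + 1.5·9 = 43.5; e = 37.5 − 43.5 = -6
d=10: ŷ = 30 + 1.5·10 = 45; e = 47.4 − 45 = 2.4
Largest |e| is 6 at d = 9, residual -6.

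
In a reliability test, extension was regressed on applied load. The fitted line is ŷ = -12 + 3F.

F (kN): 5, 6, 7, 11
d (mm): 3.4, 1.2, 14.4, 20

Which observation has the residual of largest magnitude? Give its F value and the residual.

F = 7, r = 5.4

F=5: ŷ = -12 + 3·5 = 3; r = 3.4 − 3 = 0.4
F=6: ŷ = -12 + 3·6 = 6; r = 1.2 − 6 = -4.8
F=7: ŷ = -12 + 3·7 = 9; r = 14.4 − 9 = 5.4
F=11: ŷ = -12 + 3·11 = 21; r = 20 − 21 = -1
Largest |r| is 5.4 at F = 7, residual 5.4.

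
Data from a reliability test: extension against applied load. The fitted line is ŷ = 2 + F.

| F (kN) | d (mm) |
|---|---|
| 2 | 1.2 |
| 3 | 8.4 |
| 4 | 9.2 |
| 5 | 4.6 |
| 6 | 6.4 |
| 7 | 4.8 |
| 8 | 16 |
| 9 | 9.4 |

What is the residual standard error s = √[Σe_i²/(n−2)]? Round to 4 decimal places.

F=2: ŷ = 2 + 2 = 4; e = 1.2 − 4 = -2.8
F=3: ŷ = 2 + 3 = 5; e = 8.4 − 5 = 3.4
F=4: ŷ = 2 + 4 = 6; e = 9.2 − 6 = 3.2
F=5: ŷ = 2 + 5 = 7; e = 4.6 − 7 = -2.4
F=6: ŷ = 2 + 6 = 8; e = 6.4 − 8 = -1.6
F=7: ŷ = 2 + 7 = 9; e = 4.8 − 9 = -4.2
F=8: ŷ = 2 + 8 = 10; e = 16 − 10 = 6
F=9: ŷ = 2 + 9 = 11; e = 9.4 − 11 = -1.6
SSE = 7.84 + 11.56 + 10.24 + 5.76 + 2.56 + 17.64 + 36 + 2.56 = 94.16
s = √(94.16/6) = √15.6933 ≈ 3.9615

s = 3.9615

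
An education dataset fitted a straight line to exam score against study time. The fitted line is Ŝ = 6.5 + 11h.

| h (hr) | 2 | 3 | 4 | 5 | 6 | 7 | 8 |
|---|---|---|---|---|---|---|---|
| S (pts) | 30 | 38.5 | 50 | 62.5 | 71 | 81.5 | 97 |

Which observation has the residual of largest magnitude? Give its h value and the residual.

h=2: Ŝ = 6.5 + 11·2 = 28.5; r = 30 − 28.5 = 1.5
h=3: Ŝ = 6.5 + 11·3 = 39.5; r = 38.5 − 39.5 = -1
h=4: Ŝ = 6.5 + 11·4 = 50.5; r = 50 − 50.5 = -0.5
h=5: Ŝ = 6.5 + 11·5 = 61.5; r = 62.5 − 61.5 = 1
h=6: Ŝ = 6.5 + 11·6 = 72.5; r = 71 − 72.5 = -1.5
h=7: Ŝ = 6.5 + 11·7 = 83.5; r = 81.5 − 83.5 = -2
h=8: Ŝ = 6.5 + 11·8 = 94.5; r = 97 − 94.5 = 2.5
Largest |r| is 2.5 at h = 8, residual 2.5.

h = 8, r = 2.5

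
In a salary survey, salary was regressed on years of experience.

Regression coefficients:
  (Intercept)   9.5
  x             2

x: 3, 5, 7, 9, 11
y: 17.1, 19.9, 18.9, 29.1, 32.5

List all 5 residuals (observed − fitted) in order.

1.6, 0.4, -4.6, 1.6, 1

x=3: ŷ = 9.5 + 2·3 = 15.5; e = 17.1 − 15.5 = 1.6
x=5: ŷ = 9.5 + 2·5 = 19.5; e = 19.9 − 19.5 = 0.4
x=7: ŷ = 9.5 + 2·7 = 23.5; e = 18.9 − 23.5 = -4.6
x=9: ŷ = 9.5 + 2·9 = 27.5; e = 29.1 − 27.5 = 1.6
x=11: ŷ = 9.5 + 2·11 = 31.5; e = 32.5 − 31.5 = 1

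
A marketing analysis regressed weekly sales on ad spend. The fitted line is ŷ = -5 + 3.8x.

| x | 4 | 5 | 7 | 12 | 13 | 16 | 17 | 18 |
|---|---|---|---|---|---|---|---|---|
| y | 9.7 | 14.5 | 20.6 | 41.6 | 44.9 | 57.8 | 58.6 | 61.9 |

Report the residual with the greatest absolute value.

e = 2

x=4: ŷ = -5 + 3.8·4 = 10.2; e = 9.7 − 10.2 = -0.5
x=5: ŷ = -5 + 3.8·5 = 14; e = 14.5 − 14 = 0.5
x=7: ŷ = -5 + 3.8·7 = 21.6; e = 20.6 − 21.6 = -1
x=12: ŷ = -5 + 3.8·12 = 40.6; e = 41.6 − 40.6 = 1
x=13: ŷ = -5 + 3.8·13 = 44.4; e = 44.9 − 44.4 = 0.5
x=16: ŷ = -5 + 3.8·16 = 55.8; e = 57.8 − 55.8 = 2
x=17: ŷ = -5 + 3.8·17 = 59.6; e = 58.6 − 59.6 = -1
x=18: ŷ = -5 + 3.8·18 = 63.4; e = 61.9 − 63.4 = -1.5
Largest |e| is 2 at x = 16, residual 2.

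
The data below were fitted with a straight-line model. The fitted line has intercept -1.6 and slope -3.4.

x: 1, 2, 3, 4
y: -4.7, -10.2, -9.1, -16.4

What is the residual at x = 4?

ŷ = -1.6 − 3.4·4 = -15.2
r = -16.4 − (-15.2) = -1.2

r = -1.2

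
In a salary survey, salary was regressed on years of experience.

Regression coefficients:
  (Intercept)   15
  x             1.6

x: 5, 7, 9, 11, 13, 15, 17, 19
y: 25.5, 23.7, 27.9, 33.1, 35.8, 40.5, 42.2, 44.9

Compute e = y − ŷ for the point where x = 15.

e = 1.5

ŷ = 15 + 1.6·15 = 39
e = 40.5 − 39 = 1.5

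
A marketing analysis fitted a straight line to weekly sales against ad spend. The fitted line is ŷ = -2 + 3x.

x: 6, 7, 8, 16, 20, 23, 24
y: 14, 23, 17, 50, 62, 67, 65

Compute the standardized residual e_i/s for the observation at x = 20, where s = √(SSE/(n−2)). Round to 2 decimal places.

0.89

x=6: ŷ = -2 + 3·6 = 16; e = 14 − 16 = -2
x=7: ŷ = -2 + 3·7 = 19; e = 23 − 19 = 4
x=8: ŷ = -2 + 3·8 = 22; e = 17 − 22 = -5
x=16: ŷ = -2 + 3·16 = 46; e = 50 − 46 = 4
x=20: ŷ = -2 + 3·20 = 58; e = 62 − 58 = 4
x=23: ŷ = -2 + 3·23 = 67; e = 67 − 67 = 0
x=24: ŷ = -2 + 3·24 = 70; e = 65 − 70 = -5
SSE = 4 + 16 + 25 + 16 + 16 + 0 + 25 = 102
s = √(102/5) = 4.51664
e/s = 4 / 4.51664 = 0.89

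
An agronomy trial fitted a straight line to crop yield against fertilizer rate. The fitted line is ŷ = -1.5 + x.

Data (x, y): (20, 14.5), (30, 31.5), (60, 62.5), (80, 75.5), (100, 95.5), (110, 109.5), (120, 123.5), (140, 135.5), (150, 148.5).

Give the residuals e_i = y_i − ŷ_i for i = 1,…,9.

-4, 3, 4, -3, -3, 1, 5, -3, 0

x=20: ŷ = -1.5 + 20 = 18.5; e = 14.5 − 18.5 = -4
x=30: ŷ = -1.5 + 30 = 28.5; e = 31.5 − 28.5 = 3
x=60: ŷ = -1.5 + 60 = 58.5; e = 62.5 − 58.5 = 4
x=80: ŷ = -1.5 + 80 = 78.5; e = 75.5 − 78.5 = -3
x=100: ŷ = -1.5 + 100 = 98.5; e = 95.5 − 98.5 = -3
x=110: ŷ = -1.5 + 110 = 108.5; e = 109.5 − 108.5 = 1
x=120: ŷ = -1.5 + 120 = 118.5; e = 123.5 − 118.5 = 5
x=140: ŷ = -1.5 + 140 = 138.5; e = 135.5 − 138.5 = -3
x=150: ŷ = -1.5 + 150 = 148.5; e = 148.5 − 148.5 = 0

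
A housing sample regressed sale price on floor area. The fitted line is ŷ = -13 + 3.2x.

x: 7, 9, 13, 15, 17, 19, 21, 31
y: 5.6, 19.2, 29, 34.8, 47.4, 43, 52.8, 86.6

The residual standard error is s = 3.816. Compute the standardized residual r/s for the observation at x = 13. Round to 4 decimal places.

0.1048

ŷ = -13 + 3.2·13 = 28.6
r = 29 − 28.6 = 0.4
r/s = 0.4 / 3.816 = 0.1048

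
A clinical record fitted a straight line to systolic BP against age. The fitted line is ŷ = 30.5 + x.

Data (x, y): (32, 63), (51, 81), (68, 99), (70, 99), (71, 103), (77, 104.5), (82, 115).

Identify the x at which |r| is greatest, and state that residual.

x = 77, r = -3

x=32: ŷ = 30.5 + 32 = 62.5; r = 63 − 62.5 = 0.5
x=51: ŷ = 30.5 + 51 = 81.5; r = 81 − 81.5 = -0.5
x=68: ŷ = 30.5 + 68 = 98.5; r = 99 − 98.5 = 0.5
x=70: ŷ = 30.5 + 70 = 100.5; r = 99 − 100.5 = -1.5
x=71: ŷ = 30.5 + 71 = 101.5; r = 103 − 101.5 = 1.5
x=77: ŷ = 30.5 + 77 = 107.5; r = 104.5 − 107.5 = -3
x=82: ŷ = 30.5 + 82 = 112.5; r = 115 − 112.5 = 2.5
Largest |r| is 3 at x = 77, residual -3.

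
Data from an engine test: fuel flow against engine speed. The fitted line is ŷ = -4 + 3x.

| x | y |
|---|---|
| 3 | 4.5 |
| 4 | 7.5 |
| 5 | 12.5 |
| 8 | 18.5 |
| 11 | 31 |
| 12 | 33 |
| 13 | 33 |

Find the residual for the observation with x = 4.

ŷ = -4 + 3·4 = 8
e = 7.5 − 8 = -0.5

e = -0.5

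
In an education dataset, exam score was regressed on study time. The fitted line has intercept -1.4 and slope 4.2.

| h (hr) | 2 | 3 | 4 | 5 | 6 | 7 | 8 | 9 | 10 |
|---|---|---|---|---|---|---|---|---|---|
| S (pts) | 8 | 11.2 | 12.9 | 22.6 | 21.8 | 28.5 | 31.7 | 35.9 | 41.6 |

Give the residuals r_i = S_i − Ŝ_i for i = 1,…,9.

1, 0, -2.5, 3, -2, 0.5, -0.5, -0.5, 1

h=2: Ŝ = -1.4 + 4.2·2 = 7; r = 8 − 7 = 1
h=3: Ŝ = -1.4 + 4.2·3 = 11.2; r = 11.2 − 11.2 = 0
h=4: Ŝ = -1.4 + 4.2·4 = 15.4; r = 12.9 − 15.4 = -2.5
h=5: Ŝ = -1.4 + 4.2·5 = 19.6; r = 22.6 − 19.6 = 3
h=6: Ŝ = -1.4 + 4.2·6 = 23.8; r = 21.8 − 23.8 = -2
h=7: Ŝ = -1.4 + 4.2·7 = 28; r = 28.5 − 28 = 0.5
h=8: Ŝ = -1.4 + 4.2·8 = 32.2; r = 31.7 − 32.2 = -0.5
h=9: Ŝ = -1.4 + 4.2·9 = 36.4; r = 35.9 − 36.4 = -0.5
h=10: Ŝ = -1.4 + 4.2·10 = 40.6; r = 41.6 − 40.6 = 1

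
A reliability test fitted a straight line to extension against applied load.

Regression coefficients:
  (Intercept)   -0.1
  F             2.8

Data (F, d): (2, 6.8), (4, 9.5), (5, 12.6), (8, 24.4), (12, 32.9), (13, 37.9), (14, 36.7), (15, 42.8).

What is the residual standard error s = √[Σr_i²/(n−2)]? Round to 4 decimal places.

F=2: ŷ = -0.1 + 2.8·2 = 5.5; r = 6.8 − 5.5 = 1.3
F=4: ŷ = -0.1 + 2.8·4 = 11.1; r = 9.5 − 11.1 = -1.6
F=5: ŷ = -0.1 + 2.8·5 = 13.9; r = 12.6 − 13.9 = -1.3
F=8: ŷ = -0.1 + 2.8·8 = 22.3; r = 24.4 − 22.3 = 2.1
F=12: ŷ = -0.1 + 2.8·12 = 33.5; r = 32.9 − 33.5 = -0.6
F=13: ŷ = -0.1 + 2.8·13 = 36.3; r = 37.9 − 36.3 = 1.6
F=14: ŷ = -0.1 + 2.8·14 = 39.1; r = 36.7 − 39.1 = -2.4
F=15: ŷ = -0.1 + 2.8·15 = 41.9; r = 42.8 − 41.9 = 0.9
SSE = 1.69 + 2.56 + 1.69 + 4.41 + 0.36 + 2.56 + 5.76 + 0.81 = 19.84
s = √(19.84/6) = √3.30667 ≈ 1.8184

s = 1.8184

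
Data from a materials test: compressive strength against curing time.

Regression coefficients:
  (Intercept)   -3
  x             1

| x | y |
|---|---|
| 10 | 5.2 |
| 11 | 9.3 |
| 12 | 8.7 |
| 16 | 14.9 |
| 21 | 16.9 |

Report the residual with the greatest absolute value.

x=10: ŷ = -3 + 10 = 7; e = 5.2 − 7 = -1.8
x=11: ŷ = -3 + 11 = 8; e = 9.3 − 8 = 1.3
x=12: ŷ = -3 + 12 = 9; e = 8.7 − 9 = -0.3
x=16: ŷ = -3 + 16 = 13; e = 14.9 − 13 = 1.9
x=21: ŷ = -3 + 21 = 18; e = 16.9 − 18 = -1.1
Largest |e| is 1.9 at x = 16, residual 1.9.

e = 1.9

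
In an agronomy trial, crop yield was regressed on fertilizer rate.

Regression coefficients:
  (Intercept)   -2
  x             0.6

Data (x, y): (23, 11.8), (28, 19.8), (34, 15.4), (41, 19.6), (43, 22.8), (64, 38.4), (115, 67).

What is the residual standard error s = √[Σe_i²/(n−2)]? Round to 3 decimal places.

s = 3.098

x=23: ŷ = -2 + 0.6·23 = 11.8; e = 11.8 − 11.8 = 0
x=28: ŷ = -2 + 0.6·28 = 14.8; e = 19.8 − 14.8 = 5
x=34: ŷ = -2 + 0.6·34 = 18.4; e = 15.4 − 18.4 = -3
x=41: ŷ = -2 + 0.6·41 = 22.6; e = 19.6 − 22.6 = -3
x=43: ŷ = -2 + 0.6·43 = 23.8; e = 22.8 − 23.8 = -1
x=64: ŷ = -2 + 0.6·64 = 36.4; e = 38.4 − 36.4 = 2
x=115: ŷ = -2 + 0.6·115 = 67; e = 67 − 67 = 0
SSE = 0 + 25 + 9 + 9 + 1 + 4 + 0 = 48
s = √(48/5) = √9.6 ≈ 3.098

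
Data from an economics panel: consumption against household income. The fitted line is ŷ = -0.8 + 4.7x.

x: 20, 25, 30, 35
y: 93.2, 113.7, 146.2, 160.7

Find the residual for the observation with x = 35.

e = -3

ŷ = -0.8 + 4.7·35 = 163.7
e = 160.7 − 163.7 = -3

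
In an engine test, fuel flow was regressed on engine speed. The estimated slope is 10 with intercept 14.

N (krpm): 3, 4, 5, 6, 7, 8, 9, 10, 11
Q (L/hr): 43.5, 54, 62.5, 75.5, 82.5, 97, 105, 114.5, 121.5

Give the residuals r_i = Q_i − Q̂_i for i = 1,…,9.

-0.5, 0, -1.5, 1.5, -1.5, 3, 1, 0.5, -2.5

N=3: Q̂ = 14 + 10·3 = 44; r = 43.5 − 44 = -0.5
N=4: Q̂ = 14 + 10·4 = 54; r = 54 − 54 = 0
N=5: Q̂ = 14 + 10·5 = 64; r = 62.5 − 64 = -1.5
N=6: Q̂ = 14 + 10·6 = 74; r = 75.5 − 74 = 1.5
N=7: Q̂ = 14 + 10·7 = 84; r = 82.5 − 84 = -1.5
N=8: Q̂ = 14 + 10·8 = 94; r = 97 − 94 = 3
N=9: Q̂ = 14 + 10·9 = 104; r = 105 − 104 = 1
N=10: Q̂ = 14 + 10·10 = 114; r = 114.5 − 114 = 0.5
N=11: Q̂ = 14 + 10·11 = 124; r = 121.5 − 124 = -2.5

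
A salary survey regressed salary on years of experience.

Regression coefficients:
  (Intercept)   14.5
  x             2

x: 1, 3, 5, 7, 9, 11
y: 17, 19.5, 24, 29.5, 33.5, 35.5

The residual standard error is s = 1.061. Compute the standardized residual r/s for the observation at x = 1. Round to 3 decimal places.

ŷ = 14.5 + 2·1 = 16.5
r = 17 − 16.5 = 0.5
r/s = 0.5 / 1.061 = 0.471

0.471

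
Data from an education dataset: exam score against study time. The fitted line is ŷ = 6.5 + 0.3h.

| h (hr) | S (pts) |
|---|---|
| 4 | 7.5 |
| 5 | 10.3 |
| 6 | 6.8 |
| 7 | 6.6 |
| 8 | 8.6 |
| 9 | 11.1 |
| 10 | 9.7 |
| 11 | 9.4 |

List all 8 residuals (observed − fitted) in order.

h=4: ŷ = 6.5 + 0.3·4 = 7.7; r = 7.5 − 7.7 = -0.2
h=5: ŷ = 6.5 + 0.3·5 = 8; r = 10.3 − 8 = 2.3
h=6: ŷ = 6.5 + 0.3·6 = 8.3; r = 6.8 − 8.3 = -1.5
h=7: ŷ = 6.5 + 0.3·7 = 8.6; r = 6.6 − 8.6 = -2
h=8: ŷ = 6.5 + 0.3·8 = 8.9; r = 8.6 − 8.9 = -0.3
h=9: ŷ = 6.5 + 0.3·9 = 9.2; r = 11.1 − 9.2 = 1.9
h=10: ŷ = 6.5 + 0.3·10 = 9.5; r = 9.7 − 9.5 = 0.2
h=11: ŷ = 6.5 + 0.3·11 = 9.8; r = 9.4 − 9.8 = -0.4

-0.2, 2.3, -1.5, -2, -0.3, 1.9, 0.2, -0.4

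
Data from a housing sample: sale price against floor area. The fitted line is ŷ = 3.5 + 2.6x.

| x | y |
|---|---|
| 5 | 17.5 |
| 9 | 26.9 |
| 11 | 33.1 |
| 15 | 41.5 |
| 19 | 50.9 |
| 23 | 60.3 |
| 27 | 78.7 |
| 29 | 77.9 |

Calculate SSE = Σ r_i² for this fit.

SSE = 42

x=5: ŷ = 3.5 + 2.6·5 = 16.5; r = 17.5 − 16.5 = 1
x=9: ŷ = 3.5 + 2.6·9 = 26.9; r = 26.9 − 26.9 = 0
x=11: ŷ = 3.5 + 2.6·11 = 32.1; r = 33.1 − 32.1 = 1
x=15: ŷ = 3.5 + 2.6·15 = 42.5; r = 41.5 − 42.5 = -1
x=19: ŷ = 3.5 + 2.6·19 = 52.9; r = 50.9 − 52.9 = -2
x=23: ŷ = 3.5 + 2.6·23 = 63.3; r = 60.3 − 63.3 = -3
x=27: ŷ = 3.5 + 2.6·27 = 73.7; r = 78.7 − 73.7 = 5
x=29: ŷ = 3.5 + 2.6·29 = 78.9; r = 77.9 − 78.9 = -1
SSE = 1 + 0 + 1 + 1 + 4 + 9 + 25 + 1 = 42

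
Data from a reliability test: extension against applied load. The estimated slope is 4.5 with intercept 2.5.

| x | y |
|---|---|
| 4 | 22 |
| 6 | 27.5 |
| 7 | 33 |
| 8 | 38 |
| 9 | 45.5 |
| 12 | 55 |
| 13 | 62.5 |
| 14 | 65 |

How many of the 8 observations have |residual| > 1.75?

2

x=4: ŷ = 2.5 + 4.5·4 = 20.5; e = 22 − 20.5 = 1.5
x=6: ŷ = 2.5 + 4.5·6 = 29.5; e = 27.5 − 29.5 = -2
x=7: ŷ = 2.5 + 4.5·7 = 34; e = 33 − 34 = -1
x=8: ŷ = 2.5 + 4.5·8 = 38.5; e = 38 − 38.5 = -0.5
x=9: ŷ = 2.5 + 4.5·9 = 43; e = 45.5 − 43 = 2.5
x=12: ŷ = 2.5 + 4.5·12 = 56.5; e = 55 − 56.5 = -1.5
x=13: ŷ = 2.5 + 4.5·13 = 61; e = 62.5 − 61 = 1.5
x=14: ŷ = 2.5 + 4.5·14 = 65.5; e = 65 − 65.5 = -0.5
|e| > 1.75: x=6 (|e|=2), x=9 (|e|=2.5) → 2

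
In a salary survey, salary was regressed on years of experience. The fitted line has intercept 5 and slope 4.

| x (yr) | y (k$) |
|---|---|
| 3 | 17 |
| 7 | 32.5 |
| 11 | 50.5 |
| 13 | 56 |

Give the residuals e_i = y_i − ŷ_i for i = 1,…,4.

0, -0.5, 1.5, -1

x=3: ŷ = 5 + 4·3 = 17; e = 17 − 17 = 0
x=7: ŷ = 5 + 4·7 = 33; e = 32.5 − 33 = -0.5
x=11: ŷ = 5 + 4·11 = 49; e = 50.5 − 49 = 1.5
x=13: ŷ = 5 + 4·13 = 57; e = 56 − 57 = -1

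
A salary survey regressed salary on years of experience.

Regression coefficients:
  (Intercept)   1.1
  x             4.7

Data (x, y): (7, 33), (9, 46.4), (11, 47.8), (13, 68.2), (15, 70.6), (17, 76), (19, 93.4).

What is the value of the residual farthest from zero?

r = 6

x=7: ŷ = 1.1 + 4.7·7 = 34; r = 33 − 34 = -1
x=9: ŷ = 1.1 + 4.7·9 = 43.4; r = 46.4 − 43.4 = 3
x=11: ŷ = 1.1 + 4.7·11 = 52.8; r = 47.8 − 52.8 = -5
x=13: ŷ = 1.1 + 4.7·13 = 62.2; r = 68.2 − 62.2 = 6
x=15: ŷ = 1.1 + 4.7·15 = 71.6; r = 70.6 − 71.6 = -1
x=17: ŷ = 1.1 + 4.7·17 = 81; r = 76 − 81 = -5
x=19: ŷ = 1.1 + 4.7·19 = 90.4; r = 93.4 − 90.4 = 3
Largest |r| is 6 at x = 13, residual 6.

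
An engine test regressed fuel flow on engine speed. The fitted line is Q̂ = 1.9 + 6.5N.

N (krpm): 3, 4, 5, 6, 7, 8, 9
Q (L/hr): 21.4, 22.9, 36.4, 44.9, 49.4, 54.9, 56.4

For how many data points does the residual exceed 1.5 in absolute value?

5

N=3: Q̂ = 1.9 + 6.5·3 = 21.4; r = 21.4 − 21.4 = 0
N=4: Q̂ = 1.9 + 6.5·4 = 27.9; r = 22.9 − 27.9 = -5
N=5: Q̂ = 1.9 + 6.5·5 = 34.4; r = 36.4 − 34.4 = 2
N=6: Q̂ = 1.9 + 6.5·6 = 40.9; r = 44.9 − 40.9 = 4
N=7: Q̂ = 1.9 + 6.5·7 = 47.4; r = 49.4 − 47.4 = 2
N=8: Q̂ = 1.9 + 6.5·8 = 53.9; r = 54.9 − 53.9 = 1
N=9: Q̂ = 1.9 + 6.5·9 = 60.4; r = 56.4 − 60.4 = -4
|r| > 1.5: N=4 (|r|=5), N=5 (|r|=2), N=6 (|r|=4), N=7 (|r|=2), N=9 (|r|=4) → 5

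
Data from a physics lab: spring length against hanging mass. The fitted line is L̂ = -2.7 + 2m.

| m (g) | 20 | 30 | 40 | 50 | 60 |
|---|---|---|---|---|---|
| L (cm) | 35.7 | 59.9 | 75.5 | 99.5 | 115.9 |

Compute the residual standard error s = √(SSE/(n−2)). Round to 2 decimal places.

m=20: L̂ = -2.7 + 2·20 = 37.3; e = 35.7 − 37.3 = -1.6
m=30: L̂ = -2.7 + 2·30 = 57.3; e = 59.9 − 57.3 = 2.6
m=40: L̂ = -2.7 + 2·40 = 77.3; e = 75.5 − 77.3 = -1.8
m=50: L̂ = -2.7 + 2·50 = 97.3; e = 99.5 − 97.3 = 2.2
m=60: L̂ = -2.7 + 2·60 = 117.3; e = 115.9 − 117.3 = -1.4
SSE = 2.56 + 6.76 + 3.24 + 4.84 + 1.96 = 19.36
s = √(19.36/3) = √6.45333 ≈ 2.54

s = 2.54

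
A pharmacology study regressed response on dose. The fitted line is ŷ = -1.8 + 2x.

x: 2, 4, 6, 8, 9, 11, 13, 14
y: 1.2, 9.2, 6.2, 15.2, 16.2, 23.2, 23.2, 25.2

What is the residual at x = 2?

r = -1

ŷ = -1.8 + 2·2 = 2.2
r = 1.2 − 2.2 = -1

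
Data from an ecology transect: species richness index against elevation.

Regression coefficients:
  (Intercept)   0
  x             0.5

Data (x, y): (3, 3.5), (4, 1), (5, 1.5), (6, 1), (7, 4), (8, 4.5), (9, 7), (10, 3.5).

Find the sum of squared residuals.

SSE = 19

x=3: ŷ = 0.5·3 = 1.5; e = 3.5 − 1.5 = 2
x=4: ŷ = 0.5·4 = 2; e = 1 − 2 = -1
x=5: ŷ = 0.5·5 = 2.5; e = 1.5 − 2.5 = -1
x=6: ŷ = 0.5·6 = 3; e = 1 − 3 = -2
x=7: ŷ = 0.5·7 = 3.5; e = 4 − 3.5 = 0.5
x=8: ŷ = 0.5·8 = 4; e = 4.5 − 4 = 0.5
x=9: ŷ = 0.5·9 = 4.5; e = 7 − 4.5 = 2.5
x=10: ŷ = 0.5·10 = 5; e = 3.5 − 5 = -1.5
SSE = 4 + 1 + 1 + 4 + 0.25 + 0.25 + 6.25 + 2.25 = 19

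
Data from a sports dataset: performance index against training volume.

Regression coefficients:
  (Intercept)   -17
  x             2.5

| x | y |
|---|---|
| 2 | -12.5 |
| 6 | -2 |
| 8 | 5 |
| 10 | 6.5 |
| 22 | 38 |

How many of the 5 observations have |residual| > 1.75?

x=2: ŷ = -17 + 2.5·2 = -12; r = -12.5 − (-12) = -0.5
x=6: ŷ = -17 + 2.5·6 = -2; r = -2 − (-2) = 0
x=8: ŷ = -17 + 2.5·8 = 3; r = 5 − 3 = 2
x=10: ŷ = -17 + 2.5·10 = 8; r = 6.5 − 8 = -1.5
x=22: ŷ = -17 + 2.5·22 = 38; r = 38 − 38 = 0
|r| > 1.75: x=8 (|r|=2) → 1

1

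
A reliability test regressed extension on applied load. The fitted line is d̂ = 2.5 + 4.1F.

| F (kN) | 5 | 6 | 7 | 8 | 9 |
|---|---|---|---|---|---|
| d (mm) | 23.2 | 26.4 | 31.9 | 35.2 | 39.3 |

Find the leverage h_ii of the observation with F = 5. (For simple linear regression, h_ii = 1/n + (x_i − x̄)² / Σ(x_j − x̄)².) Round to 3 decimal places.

h = 0.600

F̄ = (5 + 6 + 7 + 8 + 9)/5 = 7
Σ(F − F̄)² = 4 + 1 + 0 + 1 + 4 = 10
h = 1/5 + (-2)²/10 = 0.2 + 0.4 = 0.600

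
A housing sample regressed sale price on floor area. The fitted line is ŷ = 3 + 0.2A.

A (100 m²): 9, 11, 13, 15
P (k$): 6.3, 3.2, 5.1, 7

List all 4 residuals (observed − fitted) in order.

A=9: ŷ = 3 + 0.2·9 = 4.8; e = 6.3 − 4.8 = 1.5
A=11: ŷ = 3 + 0.2·11 = 5.2; e = 3.2 − 5.2 = -2
A=13: ŷ = 3 + 0.2·13 = 5.6; e = 5.1 − 5.6 = -0.5
A=15: ŷ = 3 + 0.2·15 = 6; e = 7 − 6 = 1

1.5, -2, -0.5, 1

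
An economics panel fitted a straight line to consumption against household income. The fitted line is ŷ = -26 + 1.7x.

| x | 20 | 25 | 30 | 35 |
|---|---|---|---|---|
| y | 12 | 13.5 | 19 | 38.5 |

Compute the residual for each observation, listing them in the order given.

4, -3, -6, 5

x=20: ŷ = -26 + 1.7·20 = 8; e = 12 − 8 = 4
x=25: ŷ = -26 + 1.7·25 = 16.5; e = 13.5 − 16.5 = -3
x=30: ŷ = -26 + 1.7·30 = 25; e = 19 − 25 = -6
x=35: ŷ = -26 + 1.7·35 = 33.5; e = 38.5 − 33.5 = 5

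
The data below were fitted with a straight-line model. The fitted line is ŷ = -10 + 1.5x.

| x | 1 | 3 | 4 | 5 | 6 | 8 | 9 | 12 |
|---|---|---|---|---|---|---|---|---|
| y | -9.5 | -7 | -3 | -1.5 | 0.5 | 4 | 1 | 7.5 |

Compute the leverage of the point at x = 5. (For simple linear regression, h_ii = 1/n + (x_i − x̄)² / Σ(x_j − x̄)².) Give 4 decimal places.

h = 0.1364

x̄ = (1 + 3 + 4 + 5 + 6 + 8 + 9 + 12)/8 = 6
Σ(x − x̄)² = 25 + 9 + 4 + 1 + 0 + 4 + 9 + 36 = 88
h = 1/8 + (-1)²/88 = 0.125 + 0.0113636 = 0.1364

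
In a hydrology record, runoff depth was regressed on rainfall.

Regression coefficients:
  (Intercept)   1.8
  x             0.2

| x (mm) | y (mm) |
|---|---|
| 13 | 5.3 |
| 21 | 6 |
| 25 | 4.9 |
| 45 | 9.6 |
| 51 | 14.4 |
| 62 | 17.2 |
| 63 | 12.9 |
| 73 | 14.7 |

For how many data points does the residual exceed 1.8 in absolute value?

3

x=13: ŷ = 1.8 + 0.2·13 = 4.4; r = 5.3 − 4.4 = 0.9
x=21: ŷ = 1.8 + 0.2·21 = 6; r = 6 − 6 = 0
x=25: ŷ = 1.8 + 0.2·25 = 6.8; r = 4.9 − 6.8 = -1.9
x=45: ŷ = 1.8 + 0.2·45 = 10.8; r = 9.6 − 10.8 = -1.2
x=51: ŷ = 1.8 + 0.2·51 = 12; r = 14.4 − 12 = 2.4
x=62: ŷ = 1.8 + 0.2·62 = 14.2; r = 17.2 − 14.2 = 3
x=63: ŷ = 1.8 + 0.2·63 = 14.4; r = 12.9 − 14.4 = -1.5
x=73: ŷ = 1.8 + 0.2·73 = 16.4; r = 14.7 − 16.4 = -1.7
|r| > 1.8: x=25 (|r|=1.9), x=51 (|r|=2.4), x=62 (|r|=3) → 3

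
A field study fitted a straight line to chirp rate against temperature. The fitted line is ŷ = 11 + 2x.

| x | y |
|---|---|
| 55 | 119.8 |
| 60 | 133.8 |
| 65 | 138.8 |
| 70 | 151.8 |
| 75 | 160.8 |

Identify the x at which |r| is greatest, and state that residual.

x = 60, r = 2.8

x=55: ŷ = 11 + 2·55 = 121; r = 119.8 − 121 = -1.2
x=60: ŷ = 11 + 2·60 = 131; r = 133.8 − 131 = 2.8
x=65: ŷ = 11 + 2·65 = 141; r = 138.8 − 141 = -2.2
x=70: ŷ = 11 + 2·70 = 151; r = 151.8 − 151 = 0.8
x=75: ŷ = 11 + 2·75 = 161; r = 160.8 − 161 = -0.2
Largest |r| is 2.8 at x = 60, residual 2.8.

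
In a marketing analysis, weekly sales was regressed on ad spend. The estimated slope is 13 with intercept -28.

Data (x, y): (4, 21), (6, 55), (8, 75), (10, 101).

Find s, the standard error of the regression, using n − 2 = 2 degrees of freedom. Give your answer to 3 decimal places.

s = 4.243

x=4: ŷ = -28 + 13·4 = 24; r = 21 − 24 = -3
x=6: ŷ = -28 + 13·6 = 50; r = 55 − 50 = 5
x=8: ŷ = -28 + 13·8 = 76; r = 75 − 76 = -1
x=10: ŷ = -28 + 13·10 = 102; r = 101 − 102 = -1
SSE = 9 + 25 + 1 + 1 = 36
s = √(36/2) = √18 ≈ 4.243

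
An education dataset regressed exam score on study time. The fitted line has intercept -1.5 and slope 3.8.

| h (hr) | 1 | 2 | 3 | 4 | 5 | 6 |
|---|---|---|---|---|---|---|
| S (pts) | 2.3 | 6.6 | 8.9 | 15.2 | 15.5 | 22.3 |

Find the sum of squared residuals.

SSE = 8.5

h=1: Ŝ = -1.5 + 3.8·1 = 2.3; r = 2.3 − 2.3 = 0
h=2: Ŝ = -1.5 + 3.8·2 = 6.1; r = 6.6 − 6.1 = 0.5
h=3: Ŝ = -1.5 + 3.8·3 = 9.9; r = 8.9 − 9.9 = -1
h=4: Ŝ = -1.5 + 3.8·4 = 13.7; r = 15.2 − 13.7 = 1.5
h=5: Ŝ = -1.5 + 3.8·5 = 17.5; r = 15.5 − 17.5 = -2
h=6: Ŝ = -1.5 + 3.8·6 = 21.3; r = 22.3 − 21.3 = 1
SSE = 0 + 0.25 + 1 + 2.25 + 4 + 1 = 8.5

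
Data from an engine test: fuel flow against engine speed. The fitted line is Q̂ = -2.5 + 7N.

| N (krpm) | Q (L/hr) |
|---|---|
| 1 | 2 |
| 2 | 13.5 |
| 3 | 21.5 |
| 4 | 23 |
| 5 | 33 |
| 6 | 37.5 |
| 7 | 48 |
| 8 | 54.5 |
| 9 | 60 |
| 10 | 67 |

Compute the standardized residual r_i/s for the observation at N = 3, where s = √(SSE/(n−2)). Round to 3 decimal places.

1.466

N=1: Q̂ = -2.5 + 7·1 = 4.5; r = 2 − 4.5 = -2.5
N=2: Q̂ = -2.5 + 7·2 = 11.5; r = 13.5 − 11.5 = 2
N=3: Q̂ = -2.5 + 7·3 = 18.5; r = 21.5 − 18.5 = 3
N=4: Q̂ = -2.5 + 7·4 = 25.5; r = 23 − 25.5 = -2.5
N=5: Q̂ = -2.5 + 7·5 = 32.5; r = 33 − 32.5 = 0.5
N=6: Q̂ = -2.5 + 7·6 = 39.5; r = 37.5 − 39.5 = -2
N=7: Q̂ = -2.5 + 7·7 = 46.5; r = 48 − 46.5 = 1.5
N=8: Q̂ = -2.5 + 7·8 = 53.5; r = 54.5 − 53.5 = 1
N=9: Q̂ = -2.5 + 7·9 = 60.5; r = 60 − 60.5 = -0.5
N=10: Q̂ = -2.5 + 7·10 = 67.5; r = 67 − 67.5 = -0.5
SSE = 6.25 + 4 + 9 + 6.25 + 0.25 + 4 + 2.25 + 1 + 0.25 + 0.25 = 33.5
s = √(33.5/8) = 2.04634
r/s = 3 / 2.04634 = 1.466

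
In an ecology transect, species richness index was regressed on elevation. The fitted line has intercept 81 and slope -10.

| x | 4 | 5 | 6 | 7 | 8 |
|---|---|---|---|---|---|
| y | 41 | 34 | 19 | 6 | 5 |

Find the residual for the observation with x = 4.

ŷ = 81 − 10·4 = 41
e = 41 − 41 = 0

e = 0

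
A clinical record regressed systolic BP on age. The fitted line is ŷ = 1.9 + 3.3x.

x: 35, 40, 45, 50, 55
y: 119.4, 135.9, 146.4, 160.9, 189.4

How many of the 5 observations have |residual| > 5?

2

x=35: ŷ = 1.9 + 3.3·35 = 117.4; r = 119.4 − 117.4 = 2
x=40: ŷ = 1.9 + 3.3·40 = 133.9; r = 135.9 − 133.9 = 2
x=45: ŷ = 1.9 + 3.3·45 = 150.4; r = 146.4 − 150.4 = -4
x=50: ŷ = 1.9 + 3.3·50 = 166.9; r = 160.9 − 166.9 = -6
x=55: ŷ = 1.9 + 3.3·55 = 183.4; r = 189.4 − 183.4 = 6
|r| > 5: x=50 (|r|=6), x=55 (|r|=6) → 2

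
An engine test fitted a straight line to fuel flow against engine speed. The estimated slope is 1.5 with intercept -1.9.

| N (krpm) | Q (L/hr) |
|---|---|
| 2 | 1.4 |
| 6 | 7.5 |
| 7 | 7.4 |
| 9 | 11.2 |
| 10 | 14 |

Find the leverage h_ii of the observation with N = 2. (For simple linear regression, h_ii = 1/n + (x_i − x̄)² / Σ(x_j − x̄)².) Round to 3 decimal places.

h = 0.794

N̄ = (2 + 6 + 7 + 9 + 10)/5 = 6.8
Σ(N − N̄)² = 23.04 + 0.64 + 0.04 + 4.84 + 10.24 = 38.8
h = 1/5 + (-4.8)²/38.8 = 0.2 + 0.593814 = 0.794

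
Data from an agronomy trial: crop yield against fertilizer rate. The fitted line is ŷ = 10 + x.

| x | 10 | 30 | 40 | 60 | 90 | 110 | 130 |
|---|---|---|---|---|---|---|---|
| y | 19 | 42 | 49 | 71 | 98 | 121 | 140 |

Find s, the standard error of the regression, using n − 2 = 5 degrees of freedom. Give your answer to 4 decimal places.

s = 1.5492

x=10: ŷ = 10 + 10 = 20; r = 19 − 20 = -1
x=30: ŷ = 10 + 30 = 40; r = 42 − 40 = 2
x=40: ŷ = 10 + 40 = 50; r = 49 − 50 = -1
x=60: ŷ = 10 + 60 = 70; r = 71 − 70 = 1
x=90: ŷ = 10 + 90 = 100; r = 98 − 100 = -2
x=110: ŷ = 10 + 110 = 120; r = 121 − 120 = 1
x=130: ŷ = 10 + 130 = 140; r = 140 − 140 = 0
SSE = 1 + 4 + 1 + 1 + 4 + 1 + 0 = 12
s = √(12/5) = √2.4 ≈ 1.5492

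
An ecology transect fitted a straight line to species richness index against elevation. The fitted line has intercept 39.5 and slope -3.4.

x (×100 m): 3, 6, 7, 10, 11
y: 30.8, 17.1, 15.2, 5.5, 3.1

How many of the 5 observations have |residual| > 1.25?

x=3: ŷ = 39.5 − 3.4·3 = 29.3; e = 30.8 − 29.3 = 1.5
x=6: ŷ = 39.5 − 3.4·6 = 19.1; e = 17.1 − 19.1 = -2
x=7: ŷ = 39.5 − 3.4·7 = 15.7; e = 15.2 − 15.7 = -0.5
x=10: ŷ = 39.5 − 3.4·10 = 5.5; e = 5.5 − 5.5 = 0
x=11: ŷ = 39.5 − 3.4·11 = 2.1; e = 3.1 − 2.1 = 1
|e| > 1.25: x=3 (|e|=1.5), x=6 (|e|=2) → 2

2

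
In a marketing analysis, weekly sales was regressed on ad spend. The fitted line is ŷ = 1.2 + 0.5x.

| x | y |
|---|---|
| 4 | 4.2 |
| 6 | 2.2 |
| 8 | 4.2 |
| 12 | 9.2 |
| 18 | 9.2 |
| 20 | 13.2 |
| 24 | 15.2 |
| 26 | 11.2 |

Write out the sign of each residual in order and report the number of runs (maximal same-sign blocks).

6 runs

x=4: ŷ = 1.2 + 0.5·4 = 3.2; r = 4.2 − 3.2 = 1
x=6: ŷ = 1.2 + 0.5·6 = 4.2; r = 2.2 − 4.2 = -2
x=8: ŷ = 1.2 + 0.5·8 = 5.2; r = 4.2 − 5.2 = -1
x=12: ŷ = 1.2 + 0.5·12 = 7.2; r = 9.2 − 7.2 = 2
x=18: ŷ = 1.2 + 0.5·18 = 10.2; r = 9.2 − 10.2 = -1
x=20: ŷ = 1.2 + 0.5·20 = 11.2; r = 13.2 − 11.2 = 2
x=24: ŷ = 1.2 + 0.5·24 = 13.2; r = 15.2 − 13.2 = 2
x=26: ŷ = 1.2 + 0.5·26 = 14.2; r = 11.2 − 14.2 = -3
Signs: + − − + − + + −
Runs: +×1, −×2, +×1, −×1, +×2, −×1 → 6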